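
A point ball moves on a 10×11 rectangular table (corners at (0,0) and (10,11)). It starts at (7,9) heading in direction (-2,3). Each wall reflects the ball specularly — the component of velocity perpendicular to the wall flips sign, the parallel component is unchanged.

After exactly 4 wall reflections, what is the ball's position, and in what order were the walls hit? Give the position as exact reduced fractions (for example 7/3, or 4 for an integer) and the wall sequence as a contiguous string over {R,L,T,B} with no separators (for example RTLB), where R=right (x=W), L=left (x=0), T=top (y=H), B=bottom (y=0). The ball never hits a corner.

1. t=2/3 → T at (17/3,11); v=(-2,-3)
2. t=17/6 → L at (0,5/2); v=(2,-3)
3. t=5/6 → B at (5/3,0); v=(2,3)
4. t=11/3 → T at (9,11); v=(2,-3)

Final position: (9,11)
Wall sequence: TLBT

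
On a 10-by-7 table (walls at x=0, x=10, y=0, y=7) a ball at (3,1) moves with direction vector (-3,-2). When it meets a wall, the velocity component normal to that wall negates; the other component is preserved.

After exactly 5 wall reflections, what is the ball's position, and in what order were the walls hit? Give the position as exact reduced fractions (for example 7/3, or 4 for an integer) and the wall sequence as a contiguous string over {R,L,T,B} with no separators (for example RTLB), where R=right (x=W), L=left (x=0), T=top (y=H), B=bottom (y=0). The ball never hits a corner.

Final position: (1/2,0)
Wall sequence: BLTRB

1. t=1/2 → B at (3/2,0); v=(-3,2)
2. t=1/2 → L at (0,1); v=(3,2)
3. t=3 → T at (9,7); v=(3,-2)
4. t=1/3 → R at (10,19/3); v=(-3,-2)
5. t=19/6 → B at (1/2,0); v=(-3,2)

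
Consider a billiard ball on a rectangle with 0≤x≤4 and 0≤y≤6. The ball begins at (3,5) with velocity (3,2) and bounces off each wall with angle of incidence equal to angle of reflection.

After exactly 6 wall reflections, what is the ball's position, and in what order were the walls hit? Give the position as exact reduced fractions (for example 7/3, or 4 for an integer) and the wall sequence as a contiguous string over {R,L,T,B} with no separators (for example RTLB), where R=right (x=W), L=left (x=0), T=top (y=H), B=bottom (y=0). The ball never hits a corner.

Final position: (0,5/3)
Wall sequence: RTLRBL

1. t=1/3 → R at (4,17/3); v=(-3,2)
2. t=1/6 → T at (7/2,6); v=(-3,-2)
3. t=7/6 → L at (0,11/3); v=(3,-2)
4. t=4/3 → R at (4,1); v=(-3,-2)
5. t=1/2 → B at (5/2,0); v=(-3,2)
6. t=5/6 → L at (0,5/3); v=(3,2)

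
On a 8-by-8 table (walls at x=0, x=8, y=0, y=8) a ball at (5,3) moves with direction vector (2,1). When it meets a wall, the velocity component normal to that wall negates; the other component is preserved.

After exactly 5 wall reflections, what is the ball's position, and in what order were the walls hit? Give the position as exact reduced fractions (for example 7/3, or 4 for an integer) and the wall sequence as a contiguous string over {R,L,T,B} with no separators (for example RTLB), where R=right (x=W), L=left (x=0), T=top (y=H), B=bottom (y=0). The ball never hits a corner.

1. t=3/2 → R at (8,9/2); v=(-2,1)
2. t=7/2 → T at (1,8); v=(-2,-1)
3. t=1/2 → L at (0,15/2); v=(2,-1)
4. t=4 → R at (8,7/2); v=(-2,-1)
5. t=7/2 → B at (1,0); v=(-2,1)

Final position: (1,0)
Wall sequence: RTLRB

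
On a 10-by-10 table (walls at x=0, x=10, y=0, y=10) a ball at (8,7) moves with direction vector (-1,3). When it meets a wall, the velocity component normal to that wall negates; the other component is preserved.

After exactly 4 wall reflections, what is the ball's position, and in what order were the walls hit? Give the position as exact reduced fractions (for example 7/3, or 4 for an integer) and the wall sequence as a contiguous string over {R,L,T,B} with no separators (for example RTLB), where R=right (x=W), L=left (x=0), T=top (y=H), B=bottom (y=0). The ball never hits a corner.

Final position: (0,9)
Wall sequence: TBTL

1. t=1 → T at (7,10); v=(-1,-3)
2. t=10/3 → B at (11/3,0); v=(-1,3)
3. t=10/3 → T at (1/3,10); v=(-1,-3)
4. t=1/3 → L at (0,9); v=(1,-3)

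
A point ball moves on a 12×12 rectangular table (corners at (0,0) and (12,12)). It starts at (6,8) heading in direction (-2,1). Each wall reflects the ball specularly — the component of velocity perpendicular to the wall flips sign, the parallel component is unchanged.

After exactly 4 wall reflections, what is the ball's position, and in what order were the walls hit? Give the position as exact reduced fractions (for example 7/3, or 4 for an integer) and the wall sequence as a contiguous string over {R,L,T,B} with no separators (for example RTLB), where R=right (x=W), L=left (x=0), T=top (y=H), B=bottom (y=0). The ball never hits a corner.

Final position: (0,1)
Wall sequence: LTRL

1. t=3 → L at (0,11); v=(2,1)
2. t=1 → T at (2,12); v=(2,-1)
3. t=5 → R at (12,7); v=(-2,-1)
4. t=6 → L at (0,1); v=(2,-1)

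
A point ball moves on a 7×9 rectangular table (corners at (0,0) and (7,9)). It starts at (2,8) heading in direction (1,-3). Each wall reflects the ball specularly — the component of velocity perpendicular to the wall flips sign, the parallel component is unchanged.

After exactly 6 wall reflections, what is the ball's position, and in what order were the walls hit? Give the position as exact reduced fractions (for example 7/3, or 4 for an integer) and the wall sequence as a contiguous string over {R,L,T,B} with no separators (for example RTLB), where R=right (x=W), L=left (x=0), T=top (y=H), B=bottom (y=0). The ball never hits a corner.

Final position: (0,8)
Wall sequence: BRTBTL

1. t=8/3 → B at (14/3,0); v=(1,3)
2. t=7/3 → R at (7,7); v=(-1,3)
3. t=2/3 → T at (19/3,9); v=(-1,-3)
4. t=3 → B at (10/3,0); v=(-1,3)
5. t=3 → T at (1/3,9); v=(-1,-3)
6. t=1/3 → L at (0,8); v=(1,-3)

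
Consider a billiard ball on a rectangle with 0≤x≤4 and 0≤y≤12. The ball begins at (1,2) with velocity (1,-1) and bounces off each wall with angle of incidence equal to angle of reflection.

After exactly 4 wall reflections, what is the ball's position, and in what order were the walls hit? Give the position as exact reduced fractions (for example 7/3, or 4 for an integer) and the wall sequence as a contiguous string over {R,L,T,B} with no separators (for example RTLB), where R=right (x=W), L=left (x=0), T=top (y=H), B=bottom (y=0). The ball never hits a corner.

1. t=2 → B at (3,0); v=(1,1)
2. t=1 → R at (4,1); v=(-1,1)
3. t=4 → L at (0,5); v=(1,1)
4. t=4 → R at (4,9); v=(-1,1)

Final position: (4,9)
Wall sequence: BRLR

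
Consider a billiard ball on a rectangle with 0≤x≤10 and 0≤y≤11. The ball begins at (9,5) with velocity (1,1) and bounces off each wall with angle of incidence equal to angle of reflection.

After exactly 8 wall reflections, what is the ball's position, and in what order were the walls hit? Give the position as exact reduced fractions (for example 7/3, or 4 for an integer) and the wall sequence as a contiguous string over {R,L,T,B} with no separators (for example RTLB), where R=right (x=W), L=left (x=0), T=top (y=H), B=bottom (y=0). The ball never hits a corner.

Final position: (8,0)
Wall sequence: RTLBRTLB

1. t=1 → R at (10,6); v=(-1,1)
2. t=5 → T at (5,11); v=(-1,-1)
3. t=5 → L at (0,6); v=(1,-1)
4. t=6 → B at (6,0); v=(1,1)
5. t=4 → R at (10,4); v=(-1,1)
6. t=7 → T at (3,11); v=(-1,-1)
7. t=3 → L at (0,8); v=(1,-1)
8. t=8 → B at (8,0); v=(1,1)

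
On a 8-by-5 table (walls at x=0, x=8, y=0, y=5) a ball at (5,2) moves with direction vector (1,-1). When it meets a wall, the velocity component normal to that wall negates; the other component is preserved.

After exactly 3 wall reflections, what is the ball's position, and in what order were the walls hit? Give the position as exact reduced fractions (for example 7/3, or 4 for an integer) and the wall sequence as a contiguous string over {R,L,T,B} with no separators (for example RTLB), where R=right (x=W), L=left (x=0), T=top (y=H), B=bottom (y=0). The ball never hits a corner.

Final position: (4,5)
Wall sequence: BRT

1. t=2 → B at (7,0); v=(1,1)
2. t=1 → R at (8,1); v=(-1,1)
3. t=4 → T at (4,5); v=(-1,-1)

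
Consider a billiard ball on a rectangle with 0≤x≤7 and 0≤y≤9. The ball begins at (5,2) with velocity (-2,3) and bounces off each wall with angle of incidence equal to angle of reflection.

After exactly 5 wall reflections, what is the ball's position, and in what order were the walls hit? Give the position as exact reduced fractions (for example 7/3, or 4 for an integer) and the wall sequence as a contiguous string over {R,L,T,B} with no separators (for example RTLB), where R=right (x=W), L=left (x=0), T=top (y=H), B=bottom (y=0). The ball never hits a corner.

1. t=7/3 → T at (1/3,9); v=(-2,-3)
2. t=1/6 → L at (0,17/2); v=(2,-3)
3. t=17/6 → B at (17/3,0); v=(2,3)
4. t=2/3 → R at (7,2); v=(-2,3)
5. t=7/3 → T at (7/3,9); v=(-2,-3)

Final position: (7/3,9)
Wall sequence: TLBRT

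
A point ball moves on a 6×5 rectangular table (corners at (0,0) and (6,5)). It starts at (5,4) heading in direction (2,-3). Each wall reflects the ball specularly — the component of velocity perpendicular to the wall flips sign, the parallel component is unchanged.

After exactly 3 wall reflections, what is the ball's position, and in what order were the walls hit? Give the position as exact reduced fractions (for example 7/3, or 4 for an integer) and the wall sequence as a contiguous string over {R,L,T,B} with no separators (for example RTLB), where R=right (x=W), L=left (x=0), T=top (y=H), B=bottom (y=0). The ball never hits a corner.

Final position: (1,5)
Wall sequence: RBT

1. t=1/2 → R at (6,5/2); v=(-2,-3)
2. t=5/6 → B at (13/3,0); v=(-2,3)
3. t=5/3 → T at (1,5); v=(-2,-3)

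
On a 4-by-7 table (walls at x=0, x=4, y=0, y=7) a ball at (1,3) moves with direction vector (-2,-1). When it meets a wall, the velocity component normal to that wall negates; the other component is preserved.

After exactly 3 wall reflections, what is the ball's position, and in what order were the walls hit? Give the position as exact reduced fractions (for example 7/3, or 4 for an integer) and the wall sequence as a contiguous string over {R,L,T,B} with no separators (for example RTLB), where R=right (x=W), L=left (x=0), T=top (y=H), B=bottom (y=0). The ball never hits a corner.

Final position: (3,0)
Wall sequence: LRB

1. t=1/2 → L at (0,5/2); v=(2,-1)
2. t=2 → R at (4,1/2); v=(-2,-1)
3. t=1/2 → B at (3,0); v=(-2,1)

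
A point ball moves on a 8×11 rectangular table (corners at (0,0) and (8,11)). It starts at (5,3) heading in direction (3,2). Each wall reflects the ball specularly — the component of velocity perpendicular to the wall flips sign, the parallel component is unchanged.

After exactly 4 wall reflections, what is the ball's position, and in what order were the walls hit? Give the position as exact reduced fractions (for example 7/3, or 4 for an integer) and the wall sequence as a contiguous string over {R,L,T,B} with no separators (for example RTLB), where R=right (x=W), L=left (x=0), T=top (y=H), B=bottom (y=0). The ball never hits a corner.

1. t=1 → R at (8,5); v=(-3,2)
2. t=8/3 → L at (0,31/3); v=(3,2)
3. t=1/3 → T at (1,11); v=(3,-2)
4. t=7/3 → R at (8,19/3); v=(-3,-2)

Final position: (8,19/3)
Wall sequence: RLTR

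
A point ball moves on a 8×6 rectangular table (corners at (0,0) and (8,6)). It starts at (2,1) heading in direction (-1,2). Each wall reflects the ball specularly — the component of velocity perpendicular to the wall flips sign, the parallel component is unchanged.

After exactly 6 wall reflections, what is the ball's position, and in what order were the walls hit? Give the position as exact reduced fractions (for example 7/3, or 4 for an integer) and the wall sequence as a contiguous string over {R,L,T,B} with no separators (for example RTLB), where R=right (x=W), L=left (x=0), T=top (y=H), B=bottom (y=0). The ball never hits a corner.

1. t=2 → L at (0,5); v=(1,2)
2. t=1/2 → T at (1/2,6); v=(1,-2)
3. t=3 → B at (7/2,0); v=(1,2)
4. t=3 → T at (13/2,6); v=(1,-2)
5. t=3/2 → R at (8,3); v=(-1,-2)
6. t=3/2 → B at (13/2,0); v=(-1,2)

Final position: (13/2,0)
Wall sequence: LTBTRB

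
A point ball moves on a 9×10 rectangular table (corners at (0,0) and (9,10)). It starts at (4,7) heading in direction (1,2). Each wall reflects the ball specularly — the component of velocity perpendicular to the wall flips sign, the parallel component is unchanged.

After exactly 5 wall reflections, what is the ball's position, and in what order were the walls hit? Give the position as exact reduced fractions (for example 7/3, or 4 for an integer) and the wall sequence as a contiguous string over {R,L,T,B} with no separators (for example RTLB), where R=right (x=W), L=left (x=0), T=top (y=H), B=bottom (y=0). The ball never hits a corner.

Final position: (0,5)
Wall sequence: TRBTL

1. t=3/2 → T at (11/2,10); v=(1,-2)
2. t=7/2 → R at (9,3); v=(-1,-2)
3. t=3/2 → B at (15/2,0); v=(-1,2)
4. t=5 → T at (5/2,10); v=(-1,-2)
5. t=5/2 → L at (0,5); v=(1,-2)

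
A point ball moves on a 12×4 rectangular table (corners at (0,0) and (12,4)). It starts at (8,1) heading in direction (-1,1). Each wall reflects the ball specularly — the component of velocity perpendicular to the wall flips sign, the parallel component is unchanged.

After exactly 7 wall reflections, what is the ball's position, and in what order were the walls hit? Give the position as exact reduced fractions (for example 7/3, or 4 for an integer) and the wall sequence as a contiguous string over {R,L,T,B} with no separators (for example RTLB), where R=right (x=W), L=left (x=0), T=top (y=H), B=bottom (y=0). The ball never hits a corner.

1. t=3 → T at (5,4); v=(-1,-1)
2. t=4 → B at (1,0); v=(-1,1)
3. t=1 → L at (0,1); v=(1,1)
4. t=3 → T at (3,4); v=(1,-1)
5. t=4 → B at (7,0); v=(1,1)
6. t=4 → T at (11,4); v=(1,-1)
7. t=1 → R at (12,3); v=(-1,-1)

Final position: (12,3)
Wall sequence: TBLTBTR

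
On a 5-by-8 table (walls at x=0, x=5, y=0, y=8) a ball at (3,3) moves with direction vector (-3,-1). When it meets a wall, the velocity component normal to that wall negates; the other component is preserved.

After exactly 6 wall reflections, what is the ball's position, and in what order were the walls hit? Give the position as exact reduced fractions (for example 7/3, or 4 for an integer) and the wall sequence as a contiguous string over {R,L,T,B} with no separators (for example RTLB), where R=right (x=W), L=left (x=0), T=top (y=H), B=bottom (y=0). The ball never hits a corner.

1. t=1 → L at (0,2); v=(3,-1)
2. t=5/3 → R at (5,1/3); v=(-3,-1)
3. t=1/3 → B at (4,0); v=(-3,1)
4. t=4/3 → L at (0,4/3); v=(3,1)
5. t=5/3 → R at (5,3); v=(-3,1)
6. t=5/3 → L at (0,14/3); v=(3,1)

Final position: (0,14/3)
Wall sequence: LRBLRL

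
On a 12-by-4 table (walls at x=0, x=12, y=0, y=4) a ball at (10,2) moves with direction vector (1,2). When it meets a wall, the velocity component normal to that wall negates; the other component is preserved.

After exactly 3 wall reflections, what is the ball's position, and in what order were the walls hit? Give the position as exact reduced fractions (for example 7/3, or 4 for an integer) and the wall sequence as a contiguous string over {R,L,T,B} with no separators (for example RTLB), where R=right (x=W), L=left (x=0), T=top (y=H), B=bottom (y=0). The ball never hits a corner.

1. t=1 → T at (11,4); v=(1,-2)
2. t=1 → R at (12,2); v=(-1,-2)
3. t=1 → B at (11,0); v=(-1,2)

Final position: (11,0)
Wall sequence: TRB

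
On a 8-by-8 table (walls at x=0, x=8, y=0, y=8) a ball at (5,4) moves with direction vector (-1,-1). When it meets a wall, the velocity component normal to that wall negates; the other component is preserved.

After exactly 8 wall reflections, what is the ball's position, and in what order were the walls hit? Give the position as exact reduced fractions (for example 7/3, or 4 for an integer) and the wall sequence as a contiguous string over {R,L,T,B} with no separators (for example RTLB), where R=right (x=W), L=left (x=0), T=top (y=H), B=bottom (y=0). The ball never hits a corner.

1. t=4 → B at (1,0); v=(-1,1)
2. t=1 → L at (0,1); v=(1,1)
3. t=7 → T at (7,8); v=(1,-1)
4. t=1 → R at (8,7); v=(-1,-1)
5. t=7 → B at (1,0); v=(-1,1)
6. t=1 → L at (0,1); v=(1,1)
7. t=7 → T at (7,8); v=(1,-1)
8. t=1 → R at (8,7); v=(-1,-1)

Final position: (8,7)
Wall sequence: BLTRBLTR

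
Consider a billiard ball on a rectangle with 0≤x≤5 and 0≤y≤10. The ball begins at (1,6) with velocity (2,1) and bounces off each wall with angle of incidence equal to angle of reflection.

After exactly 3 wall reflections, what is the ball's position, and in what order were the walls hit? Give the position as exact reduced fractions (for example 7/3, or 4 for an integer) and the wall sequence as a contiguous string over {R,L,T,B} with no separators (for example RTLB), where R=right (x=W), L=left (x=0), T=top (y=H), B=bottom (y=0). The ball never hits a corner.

Final position: (0,19/2)
Wall sequence: RTL

1. t=2 → R at (5,8); v=(-2,1)
2. t=2 → T at (1,10); v=(-2,-1)
3. t=1/2 → L at (0,19/2); v=(2,-1)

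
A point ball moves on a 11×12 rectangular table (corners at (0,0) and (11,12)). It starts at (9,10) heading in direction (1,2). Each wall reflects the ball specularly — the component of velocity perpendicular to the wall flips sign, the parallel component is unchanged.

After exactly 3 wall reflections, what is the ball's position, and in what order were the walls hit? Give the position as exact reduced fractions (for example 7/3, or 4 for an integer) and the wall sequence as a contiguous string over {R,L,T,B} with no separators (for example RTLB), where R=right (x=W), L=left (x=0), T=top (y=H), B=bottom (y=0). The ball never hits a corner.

Final position: (6,0)
Wall sequence: TRB

1. t=1 → T at (10,12); v=(1,-2)
2. t=1 → R at (11,10); v=(-1,-2)
3. t=5 → B at (6,0); v=(-1,2)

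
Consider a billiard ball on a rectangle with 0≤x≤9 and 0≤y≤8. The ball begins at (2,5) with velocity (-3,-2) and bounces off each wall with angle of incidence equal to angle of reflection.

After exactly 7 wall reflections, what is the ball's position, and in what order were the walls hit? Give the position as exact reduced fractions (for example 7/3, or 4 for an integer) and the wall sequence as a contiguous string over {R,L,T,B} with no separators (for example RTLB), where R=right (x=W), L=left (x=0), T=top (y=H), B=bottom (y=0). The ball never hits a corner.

1. t=2/3 → L at (0,11/3); v=(3,-2)
2. t=11/6 → B at (11/2,0); v=(3,2)
3. t=7/6 → R at (9,7/3); v=(-3,2)
4. t=17/6 → T at (1/2,8); v=(-3,-2)
5. t=1/6 → L at (0,23/3); v=(3,-2)
6. t=3 → R at (9,5/3); v=(-3,-2)
7. t=5/6 → B at (13/2,0); v=(-3,2)

Final position: (13/2,0)
Wall sequence: LBRTLRB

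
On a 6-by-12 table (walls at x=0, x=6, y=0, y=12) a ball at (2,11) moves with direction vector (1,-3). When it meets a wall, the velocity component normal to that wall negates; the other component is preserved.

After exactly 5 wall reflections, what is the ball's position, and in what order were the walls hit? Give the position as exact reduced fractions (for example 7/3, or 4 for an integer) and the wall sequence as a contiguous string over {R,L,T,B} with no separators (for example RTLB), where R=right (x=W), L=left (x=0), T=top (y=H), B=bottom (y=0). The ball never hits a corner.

1. t=11/3 → B at (17/3,0); v=(1,3)
2. t=1/3 → R at (6,1); v=(-1,3)
3. t=11/3 → T at (7/3,12); v=(-1,-3)
4. t=7/3 → L at (0,5); v=(1,-3)
5. t=5/3 → B at (5/3,0); v=(1,3)

Final position: (5/3,0)
Wall sequence: BRTLB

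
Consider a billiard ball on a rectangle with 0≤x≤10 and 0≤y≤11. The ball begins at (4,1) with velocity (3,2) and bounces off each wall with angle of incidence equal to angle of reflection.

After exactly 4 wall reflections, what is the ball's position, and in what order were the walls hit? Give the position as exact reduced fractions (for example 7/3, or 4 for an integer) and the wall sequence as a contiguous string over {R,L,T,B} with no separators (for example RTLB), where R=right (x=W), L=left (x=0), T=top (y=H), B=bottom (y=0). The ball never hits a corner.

1. t=2 → R at (10,5); v=(-3,2)
2. t=3 → T at (1,11); v=(-3,-2)
3. t=1/3 → L at (0,31/3); v=(3,-2)
4. t=10/3 → R at (10,11/3); v=(-3,-2)

Final position: (10,11/3)
Wall sequence: RTLR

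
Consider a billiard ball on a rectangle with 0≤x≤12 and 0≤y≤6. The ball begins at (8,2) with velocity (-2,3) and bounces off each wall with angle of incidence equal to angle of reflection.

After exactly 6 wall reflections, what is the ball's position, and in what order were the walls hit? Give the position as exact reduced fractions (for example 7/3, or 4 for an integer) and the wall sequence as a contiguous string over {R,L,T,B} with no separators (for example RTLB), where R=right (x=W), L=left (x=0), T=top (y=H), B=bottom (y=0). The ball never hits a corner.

Final position: (32/3,6)
Wall sequence: TBLTBT

1. t=4/3 → T at (16/3,6); v=(-2,-3)
2. t=2 → B at (4/3,0); v=(-2,3)
3. t=2/3 → L at (0,2); v=(2,3)
4. t=4/3 → T at (8/3,6); v=(2,-3)
5. t=2 → B at (20/3,0); v=(2,3)
6. t=2 → T at (32/3,6); v=(2,-3)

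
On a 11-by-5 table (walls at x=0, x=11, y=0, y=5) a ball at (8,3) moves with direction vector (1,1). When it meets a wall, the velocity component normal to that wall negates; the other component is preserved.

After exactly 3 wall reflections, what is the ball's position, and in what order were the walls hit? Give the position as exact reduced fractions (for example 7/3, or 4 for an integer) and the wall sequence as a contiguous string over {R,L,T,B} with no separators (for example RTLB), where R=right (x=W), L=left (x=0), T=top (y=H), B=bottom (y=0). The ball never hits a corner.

1. t=2 → T at (10,5); v=(1,-1)
2. t=1 → R at (11,4); v=(-1,-1)
3. t=4 → B at (7,0); v=(-1,1)

Final position: (7,0)
Wall sequence: TRB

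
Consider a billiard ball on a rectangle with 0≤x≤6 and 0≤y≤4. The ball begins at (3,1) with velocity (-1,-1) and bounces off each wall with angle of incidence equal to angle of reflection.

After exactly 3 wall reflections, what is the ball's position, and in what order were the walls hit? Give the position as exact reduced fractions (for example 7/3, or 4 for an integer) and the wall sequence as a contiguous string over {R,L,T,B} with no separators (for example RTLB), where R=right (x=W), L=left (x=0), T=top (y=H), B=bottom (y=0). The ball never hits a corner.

1. t=1 → B at (2,0); v=(-1,1)
2. t=2 → L at (0,2); v=(1,1)
3. t=2 → T at (2,4); v=(1,-1)

Final position: (2,4)
Wall sequence: BLT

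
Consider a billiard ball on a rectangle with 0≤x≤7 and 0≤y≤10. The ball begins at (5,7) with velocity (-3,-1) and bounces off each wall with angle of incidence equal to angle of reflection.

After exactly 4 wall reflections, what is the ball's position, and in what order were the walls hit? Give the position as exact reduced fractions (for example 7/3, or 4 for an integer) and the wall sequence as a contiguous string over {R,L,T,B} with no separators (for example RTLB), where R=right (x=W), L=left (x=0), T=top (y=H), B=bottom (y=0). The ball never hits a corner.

Final position: (2,0)
Wall sequence: LRLB

1. t=5/3 → L at (0,16/3); v=(3,-1)
2. t=7/3 → R at (7,3); v=(-3,-1)
3. t=7/3 → L at (0,2/3); v=(3,-1)
4. t=2/3 → B at (2,0); v=(3,1)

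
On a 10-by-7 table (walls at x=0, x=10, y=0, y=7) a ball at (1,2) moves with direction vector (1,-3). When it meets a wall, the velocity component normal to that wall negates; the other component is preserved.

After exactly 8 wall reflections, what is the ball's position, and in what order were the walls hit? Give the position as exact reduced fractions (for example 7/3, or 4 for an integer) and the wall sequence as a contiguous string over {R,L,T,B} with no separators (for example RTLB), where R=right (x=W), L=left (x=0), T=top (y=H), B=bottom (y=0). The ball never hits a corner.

Final position: (13/3,0)
Wall sequence: BTBTRBTB

1. t=2/3 → B at (5/3,0); v=(1,3)
2. t=7/3 → T at (4,7); v=(1,-3)
3. t=7/3 → B at (19/3,0); v=(1,3)
4. t=7/3 → T at (26/3,7); v=(1,-3)
5. t=4/3 → R at (10,3); v=(-1,-3)
6. t=1 → B at (9,0); v=(-1,3)
7. t=7/3 → T at (20/3,7); v=(-1,-3)
8. t=7/3 → B at (13/3,0); v=(-1,3)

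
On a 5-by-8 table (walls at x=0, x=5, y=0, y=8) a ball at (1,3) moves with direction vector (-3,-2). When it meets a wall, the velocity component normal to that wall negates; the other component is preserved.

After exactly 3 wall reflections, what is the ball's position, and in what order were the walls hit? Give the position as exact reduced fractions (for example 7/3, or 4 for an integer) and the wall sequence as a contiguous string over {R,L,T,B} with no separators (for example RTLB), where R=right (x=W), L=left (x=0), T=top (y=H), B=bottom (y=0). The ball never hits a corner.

1. t=1/3 → L at (0,7/3); v=(3,-2)
2. t=7/6 → B at (7/2,0); v=(3,2)
3. t=1/2 → R at (5,1); v=(-3,2)

Final position: (5,1)
Wall sequence: LBR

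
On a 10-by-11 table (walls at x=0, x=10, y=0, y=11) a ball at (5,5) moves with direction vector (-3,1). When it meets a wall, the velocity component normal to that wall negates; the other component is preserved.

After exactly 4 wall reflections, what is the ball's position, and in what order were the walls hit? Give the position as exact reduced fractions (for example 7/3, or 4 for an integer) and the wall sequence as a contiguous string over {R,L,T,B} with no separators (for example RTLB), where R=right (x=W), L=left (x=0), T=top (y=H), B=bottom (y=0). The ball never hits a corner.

1. t=5/3 → L at (0,20/3); v=(3,1)
2. t=10/3 → R at (10,10); v=(-3,1)
3. t=1 → T at (7,11); v=(-3,-1)
4. t=7/3 → L at (0,26/3); v=(3,-1)

Final position: (0,26/3)
Wall sequence: LRTL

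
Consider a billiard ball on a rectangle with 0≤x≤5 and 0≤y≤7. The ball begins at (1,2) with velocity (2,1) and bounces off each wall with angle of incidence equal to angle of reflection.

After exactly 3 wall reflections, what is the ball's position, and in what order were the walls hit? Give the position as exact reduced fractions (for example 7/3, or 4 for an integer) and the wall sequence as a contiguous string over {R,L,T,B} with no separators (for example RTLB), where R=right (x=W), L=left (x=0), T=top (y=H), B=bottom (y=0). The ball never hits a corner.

Final position: (1,7)
Wall sequence: RLT

1. t=2 → R at (5,4); v=(-2,1)
2. t=5/2 → L at (0,13/2); v=(2,1)
3. t=1/2 → T at (1,7); v=(2,-1)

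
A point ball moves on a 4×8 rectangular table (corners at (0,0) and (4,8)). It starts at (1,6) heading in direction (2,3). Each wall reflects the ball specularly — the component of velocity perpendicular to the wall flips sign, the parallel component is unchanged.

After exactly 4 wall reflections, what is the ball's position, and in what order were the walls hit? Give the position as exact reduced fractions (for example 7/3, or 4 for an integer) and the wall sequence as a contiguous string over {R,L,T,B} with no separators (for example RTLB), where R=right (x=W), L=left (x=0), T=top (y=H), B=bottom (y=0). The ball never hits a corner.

1. t=2/3 → T at (7/3,8); v=(2,-3)
2. t=5/6 → R at (4,11/2); v=(-2,-3)
3. t=11/6 → B at (1/3,0); v=(-2,3)
4. t=1/6 → L at (0,1/2); v=(2,3)

Final position: (0,1/2)
Wall sequence: TRBL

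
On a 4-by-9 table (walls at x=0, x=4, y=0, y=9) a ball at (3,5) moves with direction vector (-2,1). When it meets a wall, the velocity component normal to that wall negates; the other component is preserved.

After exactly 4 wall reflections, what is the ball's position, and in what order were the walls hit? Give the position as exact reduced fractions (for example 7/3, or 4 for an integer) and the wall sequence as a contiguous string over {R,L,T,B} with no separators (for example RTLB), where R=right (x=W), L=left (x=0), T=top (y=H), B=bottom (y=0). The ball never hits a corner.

1. t=3/2 → L at (0,13/2); v=(2,1)
2. t=2 → R at (4,17/2); v=(-2,1)
3. t=1/2 → T at (3,9); v=(-2,-1)
4. t=3/2 → L at (0,15/2); v=(2,-1)

Final position: (0,15/2)
Wall sequence: LRTL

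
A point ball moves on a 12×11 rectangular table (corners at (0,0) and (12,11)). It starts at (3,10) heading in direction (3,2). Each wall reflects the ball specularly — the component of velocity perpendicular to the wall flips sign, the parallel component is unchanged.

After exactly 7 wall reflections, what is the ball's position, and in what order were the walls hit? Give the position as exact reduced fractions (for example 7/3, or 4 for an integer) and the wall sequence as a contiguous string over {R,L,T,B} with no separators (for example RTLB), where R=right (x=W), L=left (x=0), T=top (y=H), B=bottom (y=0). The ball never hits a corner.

1. t=1/2 → T at (9/2,11); v=(3,-2)
2. t=5/2 → R at (12,6); v=(-3,-2)
3. t=3 → B at (3,0); v=(-3,2)
4. t=1 → L at (0,2); v=(3,2)
5. t=4 → R at (12,10); v=(-3,2)
6. t=1/2 → T at (21/2,11); v=(-3,-2)
7. t=7/2 → L at (0,4); v=(3,-2)

Final position: (0,4)
Wall sequence: TRBLRTL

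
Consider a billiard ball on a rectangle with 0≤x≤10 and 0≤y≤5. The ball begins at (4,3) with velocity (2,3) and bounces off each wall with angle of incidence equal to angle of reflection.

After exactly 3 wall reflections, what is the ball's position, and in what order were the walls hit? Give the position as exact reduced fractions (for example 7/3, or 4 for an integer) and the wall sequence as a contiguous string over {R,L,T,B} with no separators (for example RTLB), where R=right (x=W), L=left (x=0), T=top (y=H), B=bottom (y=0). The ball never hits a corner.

Final position: (10,2)
Wall sequence: TBR

1. t=2/3 → T at (16/3,5); v=(2,-3)
2. t=5/3 → B at (26/3,0); v=(2,3)
3. t=2/3 → R at (10,2); v=(-2,3)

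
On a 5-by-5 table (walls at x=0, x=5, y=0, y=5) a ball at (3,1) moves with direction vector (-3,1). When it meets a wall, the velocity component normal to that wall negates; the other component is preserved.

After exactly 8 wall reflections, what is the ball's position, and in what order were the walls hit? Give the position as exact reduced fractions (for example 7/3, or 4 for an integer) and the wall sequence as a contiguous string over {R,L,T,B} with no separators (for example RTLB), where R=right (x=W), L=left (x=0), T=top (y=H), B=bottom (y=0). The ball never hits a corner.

1. t=1 → L at (0,2); v=(3,1)
2. t=5/3 → R at (5,11/3); v=(-3,1)
3. t=4/3 → T at (1,5); v=(-3,-1)
4. t=1/3 → L at (0,14/3); v=(3,-1)
5. t=5/3 → R at (5,3); v=(-3,-1)
6. t=5/3 → L at (0,4/3); v=(3,-1)
7. t=4/3 → B at (4,0); v=(3,1)
8. t=1/3 → R at (5,1/3); v=(-3,1)

Final position: (5,1/3)
Wall sequence: LRTLRLBR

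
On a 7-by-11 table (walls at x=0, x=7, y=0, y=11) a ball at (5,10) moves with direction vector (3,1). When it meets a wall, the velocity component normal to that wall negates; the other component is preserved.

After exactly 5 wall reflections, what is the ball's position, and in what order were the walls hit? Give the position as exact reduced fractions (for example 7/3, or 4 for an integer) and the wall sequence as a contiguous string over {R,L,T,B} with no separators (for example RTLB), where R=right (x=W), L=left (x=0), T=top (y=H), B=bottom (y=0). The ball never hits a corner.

Final position: (0,13/3)
Wall sequence: RTLRL

1. t=2/3 → R at (7,32/3); v=(-3,1)
2. t=1/3 → T at (6,11); v=(-3,-1)
3. t=2 → L at (0,9); v=(3,-1)
4. t=7/3 → R at (7,20/3); v=(-3,-1)
5. t=7/3 → L at (0,13/3); v=(3,-1)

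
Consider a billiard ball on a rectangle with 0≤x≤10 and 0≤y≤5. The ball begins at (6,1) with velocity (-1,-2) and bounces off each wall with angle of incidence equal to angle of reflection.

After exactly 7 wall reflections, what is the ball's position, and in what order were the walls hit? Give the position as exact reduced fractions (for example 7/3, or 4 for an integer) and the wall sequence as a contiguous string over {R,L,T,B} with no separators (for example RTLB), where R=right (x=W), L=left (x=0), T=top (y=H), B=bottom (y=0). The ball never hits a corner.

Final position: (7,5)
Wall sequence: BTBLTBT

1. t=1/2 → B at (11/2,0); v=(-1,2)
2. t=5/2 → T at (3,5); v=(-1,-2)
3. t=5/2 → B at (1/2,0); v=(-1,2)
4. t=1/2 → L at (0,1); v=(1,2)
5. t=2 → T at (2,5); v=(1,-2)
6. t=5/2 → B at (9/2,0); v=(1,2)
7. t=5/2 → T at (7,5); v=(1,-2)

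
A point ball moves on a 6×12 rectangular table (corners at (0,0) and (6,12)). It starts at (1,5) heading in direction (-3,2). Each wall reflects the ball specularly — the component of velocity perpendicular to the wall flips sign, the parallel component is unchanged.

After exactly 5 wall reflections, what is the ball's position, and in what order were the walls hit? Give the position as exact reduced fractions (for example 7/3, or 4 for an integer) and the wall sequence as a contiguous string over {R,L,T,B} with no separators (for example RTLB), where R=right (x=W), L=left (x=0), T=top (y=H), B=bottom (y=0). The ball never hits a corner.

Final position: (6,19/3)
Wall sequence: LRTLR

1. t=1/3 → L at (0,17/3); v=(3,2)
2. t=2 → R at (6,29/3); v=(-3,2)
3. t=7/6 → T at (5/2,12); v=(-3,-2)
4. t=5/6 → L at (0,31/3); v=(3,-2)
5. t=2 → R at (6,19/3); v=(-3,-2)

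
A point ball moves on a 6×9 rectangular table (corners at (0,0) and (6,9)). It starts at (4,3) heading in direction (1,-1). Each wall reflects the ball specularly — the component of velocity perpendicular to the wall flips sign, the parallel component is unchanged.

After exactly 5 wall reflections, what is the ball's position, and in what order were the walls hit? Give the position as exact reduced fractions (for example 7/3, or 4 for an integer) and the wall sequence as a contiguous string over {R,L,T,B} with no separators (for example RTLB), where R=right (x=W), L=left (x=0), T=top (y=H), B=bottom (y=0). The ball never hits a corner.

Final position: (6,7)
Wall sequence: RBLTR

1. t=2 → R at (6,1); v=(-1,-1)
2. t=1 → B at (5,0); v=(-1,1)
3. t=5 → L at (0,5); v=(1,1)
4. t=4 → T at (4,9); v=(1,-1)
5. t=2 → R at (6,7); v=(-1,-1)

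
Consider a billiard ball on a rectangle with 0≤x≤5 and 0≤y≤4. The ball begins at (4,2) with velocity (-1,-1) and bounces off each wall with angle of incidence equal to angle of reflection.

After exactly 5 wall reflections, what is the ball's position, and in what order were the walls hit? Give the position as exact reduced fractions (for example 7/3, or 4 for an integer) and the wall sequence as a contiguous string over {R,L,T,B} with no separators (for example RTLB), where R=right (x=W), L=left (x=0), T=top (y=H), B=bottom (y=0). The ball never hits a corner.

Final position: (4,0)
Wall sequence: BLTRB

1. t=2 → B at (2,0); v=(-1,1)
2. t=2 → L at (0,2); v=(1,1)
3. t=2 → T at (2,4); v=(1,-1)
4. t=3 → R at (5,1); v=(-1,-1)
5. t=1 → B at (4,0); v=(-1,1)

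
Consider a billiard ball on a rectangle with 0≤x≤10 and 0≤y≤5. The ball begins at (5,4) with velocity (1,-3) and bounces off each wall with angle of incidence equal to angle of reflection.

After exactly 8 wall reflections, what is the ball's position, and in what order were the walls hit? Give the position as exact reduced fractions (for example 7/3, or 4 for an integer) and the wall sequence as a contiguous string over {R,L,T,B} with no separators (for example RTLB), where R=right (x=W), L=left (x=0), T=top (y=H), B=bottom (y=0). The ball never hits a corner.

Final position: (11/3,0)
Wall sequence: BTBRTBTB

1. t=4/3 → B at (19/3,0); v=(1,3)
2. t=5/3 → T at (8,5); v=(1,-3)
3. t=5/3 → B at (29/3,0); v=(1,3)
4. t=1/3 → R at (10,1); v=(-1,3)
5. t=4/3 → T at (26/3,5); v=(-1,-3)
6. t=5/3 → B at (7,0); v=(-1,3)
7. t=5/3 → T at (16/3,5); v=(-1,-3)
8. t=5/3 → B at (11/3,0); v=(-1,3)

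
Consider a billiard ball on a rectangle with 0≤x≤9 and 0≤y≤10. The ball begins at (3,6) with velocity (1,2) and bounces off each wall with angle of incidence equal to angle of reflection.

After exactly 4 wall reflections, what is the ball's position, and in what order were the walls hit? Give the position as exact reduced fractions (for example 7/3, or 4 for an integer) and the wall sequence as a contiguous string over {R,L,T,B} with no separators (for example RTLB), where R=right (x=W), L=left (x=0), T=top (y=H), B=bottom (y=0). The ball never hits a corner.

Final position: (3,10)
Wall sequence: TRBT

1. t=2 → T at (5,10); v=(1,-2)
2. t=4 → R at (9,2); v=(-1,-2)
3. t=1 → B at (8,0); v=(-1,2)
4. t=5 → T at (3,10); v=(-1,-2)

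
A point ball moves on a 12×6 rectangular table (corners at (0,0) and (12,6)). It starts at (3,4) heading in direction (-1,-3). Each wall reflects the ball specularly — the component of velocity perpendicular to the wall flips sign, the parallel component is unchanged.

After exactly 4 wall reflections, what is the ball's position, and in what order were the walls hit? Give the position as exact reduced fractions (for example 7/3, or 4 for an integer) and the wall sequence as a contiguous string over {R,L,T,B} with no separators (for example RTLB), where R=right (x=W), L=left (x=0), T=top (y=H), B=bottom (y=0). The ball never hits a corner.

1. t=4/3 → B at (5/3,0); v=(-1,3)
2. t=5/3 → L at (0,5); v=(1,3)
3. t=1/3 → T at (1/3,6); v=(1,-3)
4. t=2 → B at (7/3,0); v=(1,3)

Final position: (7/3,0)
Wall sequence: BLTB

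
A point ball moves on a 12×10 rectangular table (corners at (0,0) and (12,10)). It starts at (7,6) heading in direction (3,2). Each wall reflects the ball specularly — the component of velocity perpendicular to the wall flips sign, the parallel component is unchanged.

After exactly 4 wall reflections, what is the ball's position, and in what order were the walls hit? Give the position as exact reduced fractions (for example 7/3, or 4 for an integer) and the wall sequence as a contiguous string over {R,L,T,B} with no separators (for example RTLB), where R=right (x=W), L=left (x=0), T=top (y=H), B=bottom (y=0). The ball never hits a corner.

1. t=5/3 → R at (12,28/3); v=(-3,2)
2. t=1/3 → T at (11,10); v=(-3,-2)
3. t=11/3 → L at (0,8/3); v=(3,-2)
4. t=4/3 → B at (4,0); v=(3,2)

Final position: (4,0)
Wall sequence: RTLB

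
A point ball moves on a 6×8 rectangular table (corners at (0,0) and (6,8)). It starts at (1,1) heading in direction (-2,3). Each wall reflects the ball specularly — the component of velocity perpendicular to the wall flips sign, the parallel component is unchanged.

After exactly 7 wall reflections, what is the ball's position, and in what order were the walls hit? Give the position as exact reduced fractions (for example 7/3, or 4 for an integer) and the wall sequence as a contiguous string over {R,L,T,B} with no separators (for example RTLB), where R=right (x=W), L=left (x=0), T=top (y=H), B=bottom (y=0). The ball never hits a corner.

1. t=1/2 → L at (0,5/2); v=(2,3)
2. t=11/6 → T at (11/3,8); v=(2,-3)
3. t=7/6 → R at (6,9/2); v=(-2,-3)
4. t=3/2 → B at (3,0); v=(-2,3)
5. t=3/2 → L at (0,9/2); v=(2,3)
6. t=7/6 → T at (7/3,8); v=(2,-3)
7. t=11/6 → R at (6,5/2); v=(-2,-3)

Final position: (6,5/2)
Wall sequence: LTRBLTR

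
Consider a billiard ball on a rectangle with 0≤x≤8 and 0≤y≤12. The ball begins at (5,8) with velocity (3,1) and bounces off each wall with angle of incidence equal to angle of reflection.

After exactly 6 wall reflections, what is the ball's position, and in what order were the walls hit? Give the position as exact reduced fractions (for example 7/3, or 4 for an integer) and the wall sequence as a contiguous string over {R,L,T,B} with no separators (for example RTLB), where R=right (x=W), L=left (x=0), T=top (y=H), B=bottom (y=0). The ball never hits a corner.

Final position: (8,13/3)
Wall sequence: RLTRLR

1. t=1 → R at (8,9); v=(-3,1)
2. t=8/3 → L at (0,35/3); v=(3,1)
3. t=1/3 → T at (1,12); v=(3,-1)
4. t=7/3 → R at (8,29/3); v=(-3,-1)
5. t=8/3 → L at (0,7); v=(3,-1)
6. t=8/3 → R at (8,13/3); v=(-3,-1)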